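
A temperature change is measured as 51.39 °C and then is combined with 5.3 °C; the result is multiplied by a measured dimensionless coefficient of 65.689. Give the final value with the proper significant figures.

51.39 °C + 5.3 °C = 56.69 °C; the sum is limited to 1 decimal place (3 s.f.).
Carrying full precision, 56.69 × 65.689 = 3723.90941 °C; 65.689 has 5 s.f., so the result keeps min(3, 5) = 3 s.f.
Rounded to 3 significant figures: 3.72 × 10^3 °C.

3.72 × 10^3 °C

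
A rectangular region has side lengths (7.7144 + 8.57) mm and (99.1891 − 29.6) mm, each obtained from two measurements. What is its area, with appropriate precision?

7.7144 + 8.57 = 16.2844, limited to 2 d.p. → 4 s.f.; 99.1891 − 29.6 = 69.5891, limited to 1 d.p. → 3 s.f.
Carrying full precision, 16.2844 × 69.5891 = 1133.21674004; keep min(4, 3) = 3 s.f.
Rounded to 3 significant figures: 1.13 × 10³ mm².

1.13 × 10³ mm²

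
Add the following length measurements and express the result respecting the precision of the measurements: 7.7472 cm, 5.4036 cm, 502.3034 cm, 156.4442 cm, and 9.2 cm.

681.1 cm

7.7472 cm + 5.4036 cm + 502.3034 cm + 156.4442 cm + 9.2 cm = 681.0984 cm.
Addition/subtraction keeps the fewest decimal places: 7.7472 → 4 decimal places, 5.4036 → 4 decimal places, 502.3034 → 4 decimal places, 156.4442 → 4 decimal places, 9.2 → 1 decimal place; limit is 1.
Rounded to 1 decimal place: 681.1 cm.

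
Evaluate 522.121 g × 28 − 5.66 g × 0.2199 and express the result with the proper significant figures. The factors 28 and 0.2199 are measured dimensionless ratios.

1.5 × 10^4 g

522.121 × 28 = 14619.388 → 1.5 × 10^4 g (2 s.f., last digit at the 10^3 place).
5.66 × 0.2199 = 1.244634 → 1.24 g (3 s.f., last digit at the 10^-2 place).
Difference: 14618.143366 g; keep the coarser place, 10^3.
Result: 1.5 × 10^4 g.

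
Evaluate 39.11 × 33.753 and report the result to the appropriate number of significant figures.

39.11 × 33.753 = 1320.07983
Multiplication/division keeps the fewest significant figures: 39.11 → 4 s.f., 33.753 → 5 s.f.; limit is 4.
Rounded to 4 significant figures: 1320.

1320.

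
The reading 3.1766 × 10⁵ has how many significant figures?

5

3.1766 × 10⁵: in scientific notation every digit of the coefficient is significant.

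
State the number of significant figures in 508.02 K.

5

508.02: zeros between nonzero digits are significant.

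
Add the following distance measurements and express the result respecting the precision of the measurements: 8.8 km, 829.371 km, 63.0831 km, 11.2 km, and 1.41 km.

9.139 × 10² km

8.8 km + 829.371 km + 63.0831 km + 11.2 km + 1.41 km = 913.8641 km.
Addition/subtraction keeps the fewest decimal places: 8.8 → 1 decimal place, 829.371 → 3 decimal places, 63.0831 → 4 decimal places, 11.2 → 1 decimal place, 1.41 → 2 decimal places; limit is 1.
Rounded to 1 decimal place: 9.139 × 10² km.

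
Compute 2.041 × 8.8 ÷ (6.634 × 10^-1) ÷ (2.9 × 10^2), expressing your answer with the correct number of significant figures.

0.093

2.041 × 8.8 ÷ (6.634 × 10^-1) ÷ (2.9 × 10^2) = 0.0933581445635…
Multiplication/division keeps the fewest significant figures: 2.041 → 4 s.f., 8.8 → 2 s.f., 6.634 × 10^-1 → 4 s.f., 2.9 × 10^2 → 2 s.f.; limit is 2.
Rounded to 2 significant figures: 0.093.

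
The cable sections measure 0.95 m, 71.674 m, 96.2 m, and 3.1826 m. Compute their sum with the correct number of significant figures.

0.95 m + 71.674 m + 96.2 m + 3.1826 m = 172.0066 m.
Addition/subtraction keeps the fewest decimal places: 0.95 → 2 decimal places, 71.674 → 3 decimal places, 96.2 → 1 decimal place, 3.1826 → 4 decimal places; limit is 1.
Rounded to 1 decimal place: 172.0 m.

172.0 m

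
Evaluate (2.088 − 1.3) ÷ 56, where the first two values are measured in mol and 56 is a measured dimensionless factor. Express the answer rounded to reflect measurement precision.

0.01 mol

2.088 mol − 1.3 mol = 0.788 mol; the difference is limited to 1 decimal place (1 s.f.).
Carrying full precision, 0.788 ÷ 56 = 0.0140714285714… mol; 56 has 2 s.f., so the result keeps min(1, 2) = 1 s.f.
Rounded to 1 significant figure: 0.01 mol.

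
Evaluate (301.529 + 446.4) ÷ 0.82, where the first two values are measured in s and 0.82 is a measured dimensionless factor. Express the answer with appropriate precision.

9.1 × 10² s

301.529 s + 446.4 s = 747.929 s; the sum is limited to 1 decimal place (4 s.f.).
Carrying full precision, 747.929 ÷ 0.82 = 912.108536585… s; 0.82 has 2 s.f., so the result keeps min(4, 2) = 2 s.f.
Rounded to 2 significant figures: 9.1 × 10² s.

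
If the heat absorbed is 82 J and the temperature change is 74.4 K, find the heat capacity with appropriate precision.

1.1 J/K

heat capacity = 82 J ÷ 74.4 K = 1.10215053763… J/K.
82 has 2 significant figures; 74.4 has 3.
Division/multiplication keeps the fewest: 2 significant figures.
Rounded: 1.1 J/K.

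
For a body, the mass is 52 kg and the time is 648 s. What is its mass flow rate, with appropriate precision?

0.080 kg/s

mass flow rate = 52 kg ÷ 648 s = 0.0802469135802… kg/s.
52 has 2 significant figures; 648 has 3.
Division/multiplication keeps the fewest: 2 significant figures.
Rounded: 0.080 kg/s.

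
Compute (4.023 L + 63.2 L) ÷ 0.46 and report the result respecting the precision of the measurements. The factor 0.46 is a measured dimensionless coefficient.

1.5 × 10² L

4.023 L + 63.2 L = 67.223 L; the sum is limited to 1 decimal place (3 s.f.).
Carrying full precision, 67.223 ÷ 0.46 = 146.136956522… L; 0.46 has 2 s.f., so the result keeps min(3, 2) = 2 s.f.
Rounded to 2 significant figures: 1.5 × 10² L.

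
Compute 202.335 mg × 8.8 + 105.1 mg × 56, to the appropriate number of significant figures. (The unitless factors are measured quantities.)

202.335 × 8.8 = 1780.548 → 1.8 × 10³ mg (2 s.f., last digit at the 10^2 place).
105.1 × 56 = 5885.6 → 5.9 × 10³ mg (2 s.f., last digit at the 10^2 place).
Sum: 7666.148 mg; keep the coarser place, 10^2.
Result: 7.7 × 10³ mg.

7.7 × 10³ mg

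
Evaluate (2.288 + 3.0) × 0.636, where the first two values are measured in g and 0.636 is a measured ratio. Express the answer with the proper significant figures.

2.288 g + 3.0 g = 5.288 g; the sum is limited to 1 decimal place (2 s.f.).
Carrying full precision, 5.288 × 0.636 = 3.363168 g; 0.636 has 3 s.f., so the result keeps min(2, 3) = 2 s.f.
Rounded to 2 significant figures: 3.4 g.

3.4 g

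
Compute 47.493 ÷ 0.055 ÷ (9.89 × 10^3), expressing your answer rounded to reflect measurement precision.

47.493 ÷ 0.055 ÷ (9.89 × 10^3) = 0.0873113337623…
Multiplication/division keeps the fewest significant figures: 47.493 → 5 s.f., 0.055 → 2 s.f., 9.89 × 10^3 → 3 s.f.; limit is 2.
Rounded to 2 significant figures: 0.087.

0.087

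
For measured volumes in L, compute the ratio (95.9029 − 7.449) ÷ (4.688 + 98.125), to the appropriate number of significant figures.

95.9029 − 7.449 = 88.4539, limited to 3 d.p. → 5 s.f.; 4.688 + 98.125 = 102.813, limited to 3 d.p. → 6 s.f.
Carrying full precision, 88.4539 ÷ 102.813 = 0.860337700485…; keep min(5, 6) = 5 s.f.
Rounded to 5 significant figures: 8.6034 × 10⁻¹.

8.6034 × 10⁻¹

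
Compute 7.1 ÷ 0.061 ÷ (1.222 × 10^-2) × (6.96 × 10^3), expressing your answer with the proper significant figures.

7.1 ÷ 0.061 ÷ (1.222 × 10^-2) × (6.96 × 10^3) = 66292828.2042…
Multiplication/division keeps the fewest significant figures: 7.1 → 2 s.f., 0.061 → 2 s.f., 1.222 × 10^-2 → 4 s.f., 6.96 × 10^3 → 3 s.f.; limit is 2.
Rounded to 2 significant figures: 6.6 × 10^7.

6.6 × 10^7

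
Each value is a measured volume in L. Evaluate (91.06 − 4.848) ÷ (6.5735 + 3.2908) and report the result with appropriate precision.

91.06 − 4.848 = 86.212, limited to 2 d.p. → 4 s.f.; 6.5735 + 3.2908 = 9.8643, limited to 4 d.p. → 5 s.f.
Carrying full precision, 86.212 ÷ 9.8643 = 8.73979907343…; keep min(4, 5) = 4 s.f.
Rounded to 4 significant figures: 8.740.

8.740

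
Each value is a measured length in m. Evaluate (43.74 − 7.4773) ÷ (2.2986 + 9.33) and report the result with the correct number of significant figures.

43.74 − 7.4773 = 36.2627, limited to 2 d.p. → 4 s.f.; 2.2986 + 9.33 = 11.6286, limited to 2 d.p. → 4 s.f.
Carrying full precision, 36.2627 ÷ 11.6286 = 3.11840634298…; keep min(4, 4) = 4 s.f.
Rounded to 4 significant figures: 3.118.

3.118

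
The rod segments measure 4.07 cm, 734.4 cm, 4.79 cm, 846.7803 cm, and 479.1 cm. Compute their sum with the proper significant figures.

4.07 cm + 734.4 cm + 4.79 cm + 846.7803 cm + 479.1 cm = 2069.1403 cm.
Addition/subtraction keeps the fewest decimal places: 4.07 → 2 decimal places, 734.4 → 1 decimal place, 4.79 → 2 decimal places, 846.7803 → 4 decimal places, 479.1 → 1 decimal place; limit is 1.
Rounded to 1 decimal place: 2069.1 cm.

2069.1 cm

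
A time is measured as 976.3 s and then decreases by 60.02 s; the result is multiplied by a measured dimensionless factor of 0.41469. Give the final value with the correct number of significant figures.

976.3 s − 60.02 s = 916.28 s; the difference is limited to 1 decimal place (4 s.f.).
Carrying full precision, 916.28 × 0.41469 = 379.9721532 s; 0.41469 has 5 s.f., so the result keeps min(4, 5) = 4 s.f.
Rounded to 4 significant figures: 380.0 s.

380.0 s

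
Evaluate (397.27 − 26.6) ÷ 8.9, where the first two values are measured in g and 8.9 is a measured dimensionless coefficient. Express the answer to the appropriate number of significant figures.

42 g

397.27 g − 26.6 g = 370.67 g; the difference is limited to 1 decimal place (4 s.f.).
Carrying full precision, 370.67 ÷ 8.9 = 41.6483146067… g; 8.9 has 2 s.f., so the result keeps min(4, 2) = 2 s.f.
Rounded to 2 significant figures: 42 g.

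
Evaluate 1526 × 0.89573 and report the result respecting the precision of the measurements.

1526 × 0.89573 = 1366.88398
Multiplication/division keeps the fewest significant figures: 1526 → 4 s.f., 0.89573 → 5 s.f.; limit is 4.
Rounded to 4 significant figures: 1367.

1367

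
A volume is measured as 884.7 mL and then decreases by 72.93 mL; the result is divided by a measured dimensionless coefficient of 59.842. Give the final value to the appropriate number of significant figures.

13.57 mL

884.7 mL − 72.93 mL = 811.77 mL; the difference is limited to 1 decimal place (4 s.f.).
Carrying full precision, 811.77 ÷ 59.842 = 13.5652217506… mL; 59.842 has 5 s.f., so the result keeps min(4, 5) = 4 s.f.
Rounded to 4 significant figures: 13.57 mL.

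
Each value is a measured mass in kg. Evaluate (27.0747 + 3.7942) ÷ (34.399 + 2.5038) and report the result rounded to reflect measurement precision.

8.3649 × 10^-1

27.0747 + 3.7942 = 30.8689, limited to 4 d.p. → 6 s.f.; 34.399 + 2.5038 = 36.9028, limited to 3 d.p. → 5 s.f.
Carrying full precision, 30.8689 ÷ 36.9028 = 0.836492081902…; keep min(6, 5) = 5 s.f.
Rounded to 5 significant figures: 8.3649 × 10^-1.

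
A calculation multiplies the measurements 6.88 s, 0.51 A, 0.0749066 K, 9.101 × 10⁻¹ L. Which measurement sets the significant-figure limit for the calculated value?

0.51 A

6.88 s → 3 s.f.; 0.51 A → 2 s.f.; 0.0749066 K → 6 s.f.; 9.101 × 10⁻¹ L → 4 s.f.
The fewest is 2 significant figures, from 0.51 A.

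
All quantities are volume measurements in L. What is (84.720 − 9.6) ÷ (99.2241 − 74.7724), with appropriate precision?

84.720 − 9.6 = 75.120, limited to 1 d.p. → 3 s.f.; 99.2241 − 74.7724 = 24.4517, limited to 4 d.p. → 6 s.f.
Carrying full precision, 75.120 ÷ 24.4517 = 3.0721790305…; keep min(3, 6) = 3 s.f.
Rounded to 3 significant figures: 3.07.

3.07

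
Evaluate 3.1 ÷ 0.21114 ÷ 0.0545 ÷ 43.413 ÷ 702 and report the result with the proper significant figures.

0.0088

3.1 ÷ 0.21114 ÷ 0.0545 ÷ 43.413 ÷ 702 = 0.00883970483828…
Multiplication/division keeps the fewest significant figures: 3.1 → 2 s.f., 0.21114 → 5 s.f., 0.0545 → 3 s.f., 43.413 → 5 s.f., 702 → 3 s.f.; limit is 2.
Rounded to 2 significant figures: 0.0088.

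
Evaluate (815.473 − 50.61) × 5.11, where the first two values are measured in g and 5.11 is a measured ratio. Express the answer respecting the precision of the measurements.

3.91 × 10^3 g

815.473 g − 50.61 g = 764.863 g; the difference is limited to 2 decimal places (5 s.f.).
Carrying full precision, 764.863 × 5.11 = 3908.44993 g; 5.11 has 3 s.f., so the result keeps min(5, 3) = 3 s.f.
Rounded to 3 significant figures: 3.91 × 10^3 g.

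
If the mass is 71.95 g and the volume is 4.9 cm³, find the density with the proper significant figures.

density = 71.95 g ÷ 4.9 cm³ = 14.6836734694… g/cm³.
71.95 has 4 significant figures; 4.9 has 2.
Division/multiplication keeps the fewest: 2 significant figures.
Rounded: 15 g/cm³.

15 g/cm³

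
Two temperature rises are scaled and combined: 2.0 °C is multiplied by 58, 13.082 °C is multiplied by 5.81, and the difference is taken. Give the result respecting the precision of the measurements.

2.0 × 58 = 116 → 1.2 × 10^2 °C (2 s.f., last digit at the 10^1 place).
13.082 × 5.81 = 76.00642 → 76.0 °C (3 s.f., last digit at the 10^-1 place).
Difference: 39.99358 °C; keep the coarser place, 10^1.
Result: 4 × 10^1 °C.

4 × 10^1 °C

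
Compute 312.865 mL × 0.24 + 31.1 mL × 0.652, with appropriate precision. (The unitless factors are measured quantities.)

95 mL

312.865 × 0.24 = 75.0876 → 75 mL (2 s.f., last digit at the 10^0 place).
31.1 × 0.652 = 20.2772 → 20.3 mL (3 s.f., last digit at the 10^-1 place).
Sum: 95.3648 mL; keep the coarser place, 10^0.
Result: 95 mL.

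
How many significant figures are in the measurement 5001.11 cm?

5001.11: zeros between nonzero digits are significant.

6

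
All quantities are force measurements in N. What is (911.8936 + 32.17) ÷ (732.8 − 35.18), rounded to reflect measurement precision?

1.353

911.8936 + 32.17 = 944.0636, limited to 2 d.p. → 5 s.f.; 732.8 − 35.18 = 697.62, limited to 1 d.p. → 4 s.f.
Carrying full precision, 944.0636 ÷ 697.62 = 1.35326338121…; keep min(5, 4) = 4 s.f.
Rounded to 4 significant figures: 1.353.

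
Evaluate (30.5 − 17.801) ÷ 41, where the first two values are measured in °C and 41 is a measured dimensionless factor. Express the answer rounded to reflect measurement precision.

0.31 °C

30.5 °C − 17.801 °C = 12.699 °C; the difference is limited to 1 decimal place (3 s.f.).
Carrying full precision, 12.699 ÷ 41 = 0.309731707317… °C; 41 has 2 s.f., so the result keeps min(3, 2) = 2 s.f.
Rounded to 2 significant figures: 0.31 °C.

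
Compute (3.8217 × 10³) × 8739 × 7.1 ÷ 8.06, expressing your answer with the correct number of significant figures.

(3.8217 × 10³) × 8739 × 7.1 ÷ 8.06 = 29419930.2395…
Multiplication/division keeps the fewest significant figures: 3.8217 × 10³ → 5 s.f., 8739 → 4 s.f., 7.1 → 2 s.f., 8.06 → 3 s.f.; limit is 2.
Rounded to 2 significant figures: 2.9 × 10⁷.

2.9 × 10⁷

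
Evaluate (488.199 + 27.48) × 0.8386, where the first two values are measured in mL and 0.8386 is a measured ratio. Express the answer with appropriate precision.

488.199 mL + 27.48 mL = 515.679 mL; the sum is limited to 2 decimal places (5 s.f.).
Carrying full precision, 515.679 × 0.8386 = 432.4484094 mL; 0.8386 has 4 s.f., so the result keeps min(5, 4) = 4 s.f.
Rounded to 4 significant figures: 432.4 mL.

432.4 mL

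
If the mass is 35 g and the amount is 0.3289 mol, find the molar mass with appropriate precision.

molar mass = 35 g ÷ 0.3289 mol = 106.415323807… g/mol.
35 has 2 significant figures; 0.3289 has 4.
Division/multiplication keeps the fewest: 2 significant figures.
Rounded: 1.1 × 10² g/mol.

1.1 × 10² g/mol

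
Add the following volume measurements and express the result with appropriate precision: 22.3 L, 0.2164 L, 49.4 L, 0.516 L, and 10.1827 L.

82.6 L

22.3 L + 0.2164 L + 49.4 L + 0.516 L + 10.1827 L = 82.6151 L.
Addition/subtraction keeps the fewest decimal places: 22.3 → 1 decimal place, 0.2164 → 4 decimal places, 49.4 → 1 decimal place, 0.516 → 3 decimal places, 10.1827 → 4 decimal places; limit is 1.
Rounded to 1 decimal place: 82.6 L.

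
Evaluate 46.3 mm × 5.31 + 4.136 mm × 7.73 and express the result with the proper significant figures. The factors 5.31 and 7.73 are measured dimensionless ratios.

278 mm

46.3 × 5.31 = 245.853 → 2.46 × 10^2 mm (3 s.f., last digit at the 10^0 place).
4.136 × 7.73 = 31.97128 → 32.0 mm (3 s.f., last digit at the 10^-1 place).
Sum: 277.82428 mm; keep the coarser place, 10^0.
Result: 278 mm.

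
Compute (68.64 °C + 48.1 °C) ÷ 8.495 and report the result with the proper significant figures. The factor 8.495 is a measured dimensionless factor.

13.74 °C

68.64 °C + 48.1 °C = 116.74 °C; the sum is limited to 1 decimal place (4 s.f.).
Carrying full precision, 116.74 ÷ 8.495 = 13.7422012949… °C; 8.495 has 4 s.f., so the result keeps min(4, 4) = 4 s.f.
Rounded to 4 significant figures: 13.74 °C.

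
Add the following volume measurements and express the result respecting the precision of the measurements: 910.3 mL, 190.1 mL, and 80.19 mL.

910.3 mL + 190.1 mL + 80.19 mL = 1180.59 mL.
Addition/subtraction keeps the fewest decimal places: 910.3 → 1 decimal place, 190.1 → 1 decimal place, 80.19 → 2 decimal places; limit is 1.
Rounded to 1 decimal place: 1180.6 mL.

1180.6 mL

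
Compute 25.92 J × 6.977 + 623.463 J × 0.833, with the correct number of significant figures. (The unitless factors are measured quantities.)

25.92 × 6.977 = 180.84384 → 180.8 J (4 s.f., last digit at the 10^-1 place).
623.463 × 0.833 = 519.344679 → 519 J (3 s.f., last digit at the 10^0 place).
Sum: 700.188519 J; keep the coarser place, 10^0.
Result: 700. J.

700. J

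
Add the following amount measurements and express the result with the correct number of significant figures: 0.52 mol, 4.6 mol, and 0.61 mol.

0.52 mol + 4.6 mol + 0.61 mol = 5.73 mol.
Addition/subtraction keeps the fewest decimal places: 0.52 → 2 decimal places, 4.6 → 1 decimal place, 0.61 → 2 decimal places; limit is 1.
Rounded to 1 decimal place: 5.7 mol.

5.7 mol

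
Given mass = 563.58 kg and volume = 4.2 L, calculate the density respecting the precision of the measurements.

1.3 × 10^2 kg/L

density = 563.58 kg ÷ 4.2 L = 134.185714286… kg/L.
563.58 has 5 significant figures; 4.2 has 2.
Division/multiplication keeps the fewest: 2 significant figures.
Rounded: 1.3 × 10^2 kg/L.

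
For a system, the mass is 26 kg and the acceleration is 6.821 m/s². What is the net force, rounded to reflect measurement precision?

net force = 26 kg × 6.821 m/s² = 177.346 N.
26 has 2 significant figures; 6.821 has 4.
Division/multiplication keeps the fewest: 2 significant figures.
Rounded: 1.8 × 10^2 N.

1.8 × 10^2 N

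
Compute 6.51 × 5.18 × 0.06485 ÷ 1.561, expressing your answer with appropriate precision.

6.51 × 5.18 × 0.06485 ÷ 1.561 = 1.4009344843…
Multiplication/division keeps the fewest significant figures: 6.51 → 3 s.f., 5.18 → 3 s.f., 0.06485 → 4 s.f., 1.561 → 4 s.f.; limit is 3.
Rounded to 3 significant figures: 1.40.

1.40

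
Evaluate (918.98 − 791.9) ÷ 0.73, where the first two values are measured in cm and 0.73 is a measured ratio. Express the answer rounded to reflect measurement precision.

1.7 × 10² cm

918.98 cm − 791.9 cm = 127.08 cm; the difference is limited to 1 decimal place (4 s.f.).
Carrying full precision, 127.08 ÷ 0.73 = 174.082191781… cm; 0.73 has 2 s.f., so the result keeps min(4, 2) = 2 s.f.
Rounded to 2 significant figures: 1.7 × 10² cm.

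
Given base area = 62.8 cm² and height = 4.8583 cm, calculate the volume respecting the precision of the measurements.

305 cm³

volume = 62.8 cm² × 4.8583 cm = 305.10124 cm³.
62.8 has 3 significant figures; 4.8583 has 5.
Division/multiplication keeps the fewest: 3 significant figures.
Rounded: 305 cm³.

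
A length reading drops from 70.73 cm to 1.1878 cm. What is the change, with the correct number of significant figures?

69.54 cm

70.73 cm − 1.1878 cm = 69.5422 cm.
Addition/subtraction keeps the fewest decimal places: 70.73 → 2 decimal places, 1.1878 → 4 decimal places; limit is 2.
Rounded to 2 decimal places: 69.54 cm.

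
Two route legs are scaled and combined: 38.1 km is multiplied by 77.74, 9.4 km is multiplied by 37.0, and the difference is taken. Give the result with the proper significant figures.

2.61 × 10^3 km

38.1 × 77.74 = 2961.894 → 2.96 × 10^3 km (3 s.f., last digit at the 10^1 place).
9.4 × 37.0 = 347.8 → 3.5 × 10^2 km (2 s.f., last digit at the 10^1 place).
Difference: 2614.094 km; keep the coarser place, 10^1.
Result: 2.61 × 10^3 km.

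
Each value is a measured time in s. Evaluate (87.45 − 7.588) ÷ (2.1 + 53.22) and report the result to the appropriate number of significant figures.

87.45 − 7.588 = 79.862, limited to 2 d.p. → 4 s.f.; 2.1 + 53.22 = 55.32, limited to 1 d.p. → 3 s.f.
Carrying full precision, 79.862 ÷ 55.32 = 1.44363702097…; keep min(4, 3) = 3 s.f.
Rounded to 3 significant figures: 1.44.

1.44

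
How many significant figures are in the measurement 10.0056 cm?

10.0056: zeros between nonzero digits are significant.

6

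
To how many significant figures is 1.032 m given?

1.032: zeros between nonzero digits are significant.

4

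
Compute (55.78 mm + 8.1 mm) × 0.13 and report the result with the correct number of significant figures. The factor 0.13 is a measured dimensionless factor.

55.78 mm + 8.1 mm = 63.88 mm; the sum is limited to 1 decimal place (3 s.f.).
Carrying full precision, 63.88 × 0.13 = 8.3044 mm; 0.13 has 2 s.f., so the result keeps min(3, 2) = 2 s.f.
Rounded to 2 significant figures: 8.3 mm.

8.3 mm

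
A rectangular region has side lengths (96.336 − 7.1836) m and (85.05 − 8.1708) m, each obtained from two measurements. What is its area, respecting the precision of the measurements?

96.336 − 7.1836 = 89.1524, limited to 3 d.p. → 5 s.f.; 85.05 − 8.1708 = 76.8792, limited to 2 d.p. → 4 s.f.
Carrying full precision, 89.1524 × 76.8792 = 6853.96519008; keep min(5, 4) = 4 s.f.
Rounded to 4 significant figures: 6854 m².

6854 m²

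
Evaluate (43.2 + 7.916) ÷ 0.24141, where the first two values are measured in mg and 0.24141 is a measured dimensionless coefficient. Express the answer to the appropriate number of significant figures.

212 mg

43.2 mg + 7.916 mg = 51.116 mg; the sum is limited to 1 decimal place (3 s.f.).
Carrying full precision, 51.116 ÷ 0.24141 = 211.739364567… mg; 0.24141 has 5 s.f., so the result keeps min(3, 5) = 3 s.f.
Rounded to 3 significant figures: 212 mg.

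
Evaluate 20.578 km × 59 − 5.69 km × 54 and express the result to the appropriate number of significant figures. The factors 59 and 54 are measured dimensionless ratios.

20.578 × 59 = 1214.102 → 1.2 × 10^3 km (2 s.f., last digit at the 10^2 place).
5.69 × 54 = 307.26 → 3.1 × 10^2 km (2 s.f., last digit at the 10^1 place).
Difference: 906.842 km; keep the coarser place, 10^2.
Result: 9 × 10^2 km.

9 × 10^2 km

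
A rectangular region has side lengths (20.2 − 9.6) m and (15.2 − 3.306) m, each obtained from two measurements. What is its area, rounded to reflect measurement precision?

126 m²

20.2 − 9.6 = 10.6, limited to 1 d.p. → 3 s.f.; 15.2 − 3.306 = 11.894, limited to 1 d.p. → 3 s.f.
Carrying full precision, 10.6 × 11.894 = 126.0764; keep min(3, 3) = 3 s.f.
Rounded to 3 significant figures: 126 m².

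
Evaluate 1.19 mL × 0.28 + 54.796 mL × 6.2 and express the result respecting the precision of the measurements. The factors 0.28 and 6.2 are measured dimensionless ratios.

3.4 × 10² mL

1.19 × 0.28 = 0.3332 → 0.33 mL (2 s.f., last digit at the 10^-2 place).
54.796 × 6.2 = 339.7352 → 3.4 × 10² mL (2 s.f., last digit at the 10^1 place).
Sum: 340.0684 mL; keep the coarser place, 10^1.
Result: 3.4 × 10² mL.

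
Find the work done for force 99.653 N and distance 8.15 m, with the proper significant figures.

work done = 99.653 N × 8.15 m = 812.17195 J.
99.653 has 5 significant figures; 8.15 has 3.
Division/multiplication keeps the fewest: 3 significant figures.
Rounded: 812 J.

812 J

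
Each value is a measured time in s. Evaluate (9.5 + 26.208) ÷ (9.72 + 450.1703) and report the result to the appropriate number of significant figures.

9.5 + 26.208 = 35.708, limited to 1 d.p. → 3 s.f.; 9.72 + 450.1703 = 459.8903, limited to 2 d.p. → 5 s.f.
Carrying full precision, 35.708 ÷ 459.8903 = 0.0776446035065…; keep min(3, 5) = 3 s.f.
Rounded to 3 significant figures: 0.0776.

0.0776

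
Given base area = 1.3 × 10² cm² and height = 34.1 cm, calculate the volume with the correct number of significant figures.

4.4 × 10³ cm³

volume = 1.3 × 10² cm² × 34.1 cm = 4433 cm³.
1.3 × 10² has 2 significant figures; 34.1 has 3.
Division/multiplication keeps the fewest: 2 significant figures.
Rounded: 4.4 × 10³ cm³.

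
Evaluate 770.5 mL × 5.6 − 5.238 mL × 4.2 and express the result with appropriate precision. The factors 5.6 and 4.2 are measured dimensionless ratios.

770.5 × 5.6 = 4314.8 → 4.3 × 10³ mL (2 s.f., last digit at the 10^2 place).
5.238 × 4.2 = 21.9996 → 22 mL (2 s.f., last digit at the 10^0 place).
Difference: 4292.8004 mL; keep the coarser place, 10^2.
Result: 4.3 × 10³ mL.

4.3 × 10³ mL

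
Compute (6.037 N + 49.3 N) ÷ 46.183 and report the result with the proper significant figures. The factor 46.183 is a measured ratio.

6.037 N + 49.3 N = 55.337 N; the sum is limited to 1 decimal place (3 s.f.).
Carrying full precision, 55.337 ÷ 46.183 = 1.19821146309… N; 46.183 has 5 s.f., so the result keeps min(3, 5) = 3 s.f.
Rounded to 3 significant figures: 1.20 N.

1.20 N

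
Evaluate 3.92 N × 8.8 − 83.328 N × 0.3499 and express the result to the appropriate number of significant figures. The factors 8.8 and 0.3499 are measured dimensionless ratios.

5 N

3.92 × 8.8 = 34.496 → 34 N (2 s.f., last digit at the 10^0 place).
83.328 × 0.3499 = 29.1564672 → 29.16 N (4 s.f., last digit at the 10^-2 place).
Difference: 5.3395328 N; keep the coarser place, 10^0.
Result: 5 N.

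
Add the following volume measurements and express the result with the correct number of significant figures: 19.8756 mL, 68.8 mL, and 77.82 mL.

19.8756 mL + 68.8 mL + 77.82 mL = 166.4956 mL.
Addition/subtraction keeps the fewest decimal places: 19.8756 → 4 decimal places, 68.8 → 1 decimal place, 77.82 → 2 decimal places; limit is 1.
Rounded to 1 decimal place: 166.5 mL.

166.5 mL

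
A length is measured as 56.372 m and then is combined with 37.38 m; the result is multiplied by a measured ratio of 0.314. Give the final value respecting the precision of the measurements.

29.4 m

56.372 m + 37.38 m = 93.752 m; the sum is limited to 2 decimal places (4 s.f.).
Carrying full precision, 93.752 × 0.314 = 29.438128 m; 0.314 has 3 s.f., so the result keeps min(4, 3) = 3 s.f.
Rounded to 3 significant figures: 29.4 m.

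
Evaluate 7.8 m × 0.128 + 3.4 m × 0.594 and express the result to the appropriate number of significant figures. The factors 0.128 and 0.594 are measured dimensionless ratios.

7.8 × 0.128 = 0.9984 → 1.0 m (2 s.f., last digit at the 10^-1 place).
3.4 × 0.594 = 2.0196 → 2.0 m (2 s.f., last digit at the 10^-1 place).
Sum: 3.018 m; keep the coarser place, 10^-1.
Result: 3.0 m.

3.0 m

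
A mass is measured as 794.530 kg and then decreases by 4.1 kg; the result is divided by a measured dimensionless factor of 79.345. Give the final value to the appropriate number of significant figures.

9.962 kg

794.530 kg − 4.1 kg = 790.430 kg; the difference is limited to 1 decimal place (4 s.f.).
Carrying full precision, 790.430 ÷ 79.345 = 9.96193837041… kg; 79.345 has 5 s.f., so the result keeps min(4, 5) = 4 s.f.
Rounded to 4 significant figures: 9.962 kg.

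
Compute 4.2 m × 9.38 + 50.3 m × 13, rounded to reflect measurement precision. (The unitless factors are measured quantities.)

6.9 × 10² m

4.2 × 9.38 = 39.396 → 39 m (2 s.f., last digit at the 10^0 place).
50.3 × 13 = 653.9 → 6.5 × 10² m (2 s.f., last digit at the 10^1 place).
Sum: 693.296 m; keep the coarser place, 10^1.
Result: 6.9 × 10² m.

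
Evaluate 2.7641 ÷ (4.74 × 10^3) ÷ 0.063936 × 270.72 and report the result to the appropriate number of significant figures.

2.47

2.7641 ÷ (4.74 × 10^3) ÷ 0.063936 × 270.72 = 2.46916600144…
Multiplication/division keeps the fewest significant figures: 2.7641 → 5 s.f., 4.74 × 10^3 → 3 s.f., 0.063936 → 5 s.f., 270.72 → 5 s.f.; limit is 3.
Rounded to 3 significant figures: 2.47.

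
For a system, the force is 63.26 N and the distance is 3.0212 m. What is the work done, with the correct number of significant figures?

191.1 J

work done = 63.26 N × 3.0212 m = 191.121112 J.
63.26 has 4 significant figures; 3.0212 has 5.
Division/multiplication keeps the fewest: 4 significant figures.
Rounded: 191.1 J.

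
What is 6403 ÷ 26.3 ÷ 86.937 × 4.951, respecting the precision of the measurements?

6403 ÷ 26.3 ÷ 86.937 × 4.951 = 13.8648772847…
Multiplication/division keeps the fewest significant figures: 6403 → 4 s.f., 26.3 → 3 s.f., 86.937 → 5 s.f., 4.951 → 4 s.f.; limit is 3.
Rounded to 3 significant figures: 13.9.

13.9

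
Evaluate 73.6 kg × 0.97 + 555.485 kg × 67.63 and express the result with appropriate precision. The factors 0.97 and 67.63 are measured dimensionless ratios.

73.6 × 0.97 = 71.392 → 71 kg (2 s.f., last digit at the 10^0 place).
555.485 × 67.63 = 37567.45055 → 3.757 × 10^4 kg (4 s.f., last digit at the 10^1 place).
Sum: 37638.84255 kg; keep the coarser place, 10^1.
Result: 3.764 × 10^4 kg.

3.764 × 10^4 kg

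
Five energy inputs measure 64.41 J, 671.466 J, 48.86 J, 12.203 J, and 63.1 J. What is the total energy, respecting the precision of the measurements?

64.41 J + 671.466 J + 48.86 J + 12.203 J + 63.1 J = 860.039 J.
Addition/subtraction keeps the fewest decimal places: 64.41 → 2 decimal places, 671.466 → 3 decimal places, 48.86 → 2 decimal places, 12.203 → 3 decimal places, 63.1 → 1 decimal place; limit is 1.
Rounded to 1 decimal place: 860.0 J.

860.0 J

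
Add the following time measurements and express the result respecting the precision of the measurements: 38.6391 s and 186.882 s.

38.6391 s + 186.882 s = 225.5211 s.
Addition/subtraction keeps the fewest decimal places: 38.6391 → 4 decimal places, 186.882 → 3 decimal places; limit is 3.
Rounded to 3 decimal places: 225.521 s.

225.521 s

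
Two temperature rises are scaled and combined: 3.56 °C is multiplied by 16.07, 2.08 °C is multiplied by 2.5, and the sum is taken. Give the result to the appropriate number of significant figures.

3.56 × 16.07 = 57.2092 → 57.2 °C (3 s.f., last digit at the 10^-1 place).
2.08 × 2.5 = 5.2 → 5.2 °C (2 s.f., last digit at the 10^-1 place).
Sum: 62.4092 °C; keep the coarser place, 10^-1.
Result: 62.4 °C.

62.4 °C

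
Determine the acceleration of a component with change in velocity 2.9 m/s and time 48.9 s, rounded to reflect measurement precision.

0.059 m/s²

acceleration = 2.9 m/s ÷ 48.9 s = 0.0593047034765… m/s².
2.9 has 2 significant figures; 48.9 has 3.
Division/multiplication keeps the fewest: 2 significant figures.
Rounded: 0.059 m/s².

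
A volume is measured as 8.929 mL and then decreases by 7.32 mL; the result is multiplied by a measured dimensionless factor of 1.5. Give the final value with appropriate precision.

2.4 mL

8.929 mL − 7.32 mL = 1.609 mL; the difference is limited to 2 decimal places (3 s.f.).
Carrying full precision, 1.609 × 1.5 = 2.4135 mL; 1.5 has 2 s.f., so the result keeps min(3, 2) = 2 s.f.
Rounded to 2 significant figures: 2.4 mL.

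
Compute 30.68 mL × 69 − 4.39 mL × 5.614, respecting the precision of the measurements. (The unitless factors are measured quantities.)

2.1 × 10³ mL

30.68 × 69 = 2116.92 → 2.1 × 10³ mL (2 s.f., last digit at the 10^2 place).
4.39 × 5.614 = 24.64546 → 24.6 mL (3 s.f., last digit at the 10^-1 place).
Difference: 2092.27454 mL; keep the coarser place, 10^2.
Result: 2.1 × 10³ mL.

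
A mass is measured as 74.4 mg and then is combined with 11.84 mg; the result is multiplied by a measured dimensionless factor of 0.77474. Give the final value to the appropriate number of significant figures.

66.8 mg

74.4 mg + 11.84 mg = 86.24 mg; the sum is limited to 1 decimal place (3 s.f.).
Carrying full precision, 86.24 × 0.77474 = 66.8135776 mg; 0.77474 has 5 s.f., so the result keeps min(3, 5) = 3 s.f.
Rounded to 3 significant figures: 66.8 mg.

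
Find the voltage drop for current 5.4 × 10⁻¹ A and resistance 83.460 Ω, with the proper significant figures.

voltage drop = 5.4 × 10⁻¹ A × 83.460 Ω = 45.0684 V.
5.4 × 10⁻¹ has 2 significant figures; 83.460 has 5.
Division/multiplication keeps the fewest: 2 significant figures.
Rounded: 45 V.

45 V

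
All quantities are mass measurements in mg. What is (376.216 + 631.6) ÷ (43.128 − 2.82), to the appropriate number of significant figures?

25.00

376.216 + 631.6 = 1007.816, limited to 1 d.p. → 5 s.f.; 43.128 − 2.82 = 40.308, limited to 2 d.p. → 4 s.f.
Carrying full precision, 1007.816 ÷ 40.308 = 25.0028778406…; keep min(5, 4) = 4 s.f.
Rounded to 4 significant figures: 25.00.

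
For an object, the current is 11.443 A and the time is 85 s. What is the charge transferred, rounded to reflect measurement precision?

charge transferred = 11.443 A × 85 s = 972.655 C.
11.443 has 5 significant figures; 85 has 2.
Division/multiplication keeps the fewest: 2 significant figures.
Rounded: 9.7 × 10^2 C.

9.7 × 10^2 C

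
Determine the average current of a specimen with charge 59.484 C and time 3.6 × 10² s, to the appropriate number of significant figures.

average current = 59.484 C ÷ 3.6 × 10² s = 0.165233333333… A.
59.484 has 5 significant figures; 3.6 × 10² has 2.
Division/multiplication keeps the fewest: 2 significant figures.
Rounded: 0.17 A.

0.17 A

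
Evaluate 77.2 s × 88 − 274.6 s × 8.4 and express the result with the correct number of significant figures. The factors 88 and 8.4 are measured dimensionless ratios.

77.2 × 88 = 6793.6 → 6.8 × 10^3 s (2 s.f., last digit at the 10^2 place).
274.6 × 8.4 = 2306.64 → 2.3 × 10^3 s (2 s.f., last digit at the 10^2 place).
Difference: 4486.96 s; keep the coarser place, 10^2.
Result: 4.5 × 10^3 s.

4.5 × 10^3 s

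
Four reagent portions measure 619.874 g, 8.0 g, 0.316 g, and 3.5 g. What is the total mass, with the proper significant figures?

631.7 g

619.874 g + 8.0 g + 0.316 g + 3.5 g = 631.690 g.
Addition/subtraction keeps the fewest decimal places: 619.874 → 3 decimal places, 8.0 → 1 decimal place, 0.316 → 3 decimal places, 3.5 → 1 decimal place; limit is 1.
Rounded to 1 decimal place: 631.7 g.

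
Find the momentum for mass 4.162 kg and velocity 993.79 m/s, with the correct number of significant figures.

4136 kg·m/s

momentum = 4.162 kg × 993.79 m/s = 4136.15398 kg·m/s.
4.162 has 4 significant figures; 993.79 has 5.
Division/multiplication keeps the fewest: 4 significant figures.
Rounded: 4136 kg·m/s.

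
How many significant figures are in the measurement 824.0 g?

4

824.0: trailing zeros after a decimal point are significant.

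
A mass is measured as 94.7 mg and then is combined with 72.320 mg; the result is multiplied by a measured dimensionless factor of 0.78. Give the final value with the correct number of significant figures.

94.7 mg + 72.320 mg = 167.020 mg; the sum is limited to 1 decimal place (4 s.f.).
Carrying full precision, 167.020 × 0.78 = 130.2756 mg; 0.78 has 2 s.f., so the result keeps min(4, 2) = 2 s.f.
Rounded to 2 significant figures: 1.3 × 10² mg.

1.3 × 10² mg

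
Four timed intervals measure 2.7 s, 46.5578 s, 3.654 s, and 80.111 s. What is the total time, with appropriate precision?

133.0 s

2.7 s + 46.5578 s + 3.654 s + 80.111 s = 133.0228 s.
Addition/subtraction keeps the fewest decimal places: 2.7 → 1 decimal place, 46.5578 → 4 decimal places, 3.654 → 3 decimal places, 80.111 → 3 decimal places; limit is 1.
Rounded to 1 decimal place: 133.0 s.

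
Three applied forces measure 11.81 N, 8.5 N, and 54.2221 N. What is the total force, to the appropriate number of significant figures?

74.5 N

11.81 N + 8.5 N + 54.2221 N = 74.5321 N.
Addition/subtraction keeps the fewest decimal places: 11.81 → 2 decimal places, 8.5 → 1 decimal place, 54.2221 → 4 decimal places; limit is 1.
Rounded to 1 decimal place: 74.5 N.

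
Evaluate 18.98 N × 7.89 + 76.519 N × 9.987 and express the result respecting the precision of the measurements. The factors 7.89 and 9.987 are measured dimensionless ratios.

914 N

18.98 × 7.89 = 149.7522 → 1.50 × 10² N (3 s.f., last digit at the 10^0 place).
76.519 × 9.987 = 764.195253 → 764.2 N (4 s.f., last digit at the 10^-1 place).
Sum: 913.947453 N; keep the coarser place, 10^0.
Result: 914 N.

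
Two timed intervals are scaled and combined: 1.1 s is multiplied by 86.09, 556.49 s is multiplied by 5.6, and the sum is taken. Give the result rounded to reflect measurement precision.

3.2 × 10³ s

1.1 × 86.09 = 94.699 → 95 s (2 s.f., last digit at the 10^0 place).
556.49 × 5.6 = 3116.344 → 3.1 × 10³ s (2 s.f., last digit at the 10^2 place).
Sum: 3211.043 s; keep the coarser place, 10^2.
Result: 3.2 × 10³ s.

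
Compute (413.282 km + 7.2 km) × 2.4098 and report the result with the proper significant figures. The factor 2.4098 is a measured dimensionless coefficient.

413.282 km + 7.2 km = 420.482 km; the sum is limited to 1 decimal place (4 s.f.).
Carrying full precision, 420.482 × 2.4098 = 1013.2775236 km; 2.4098 has 5 s.f., so the result keeps min(4, 5) = 4 s.f.
Rounded to 4 significant figures: 1013 km.

1013 km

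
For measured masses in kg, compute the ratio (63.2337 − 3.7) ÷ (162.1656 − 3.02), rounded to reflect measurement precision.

0.374

63.2337 − 3.7 = 59.5337, limited to 1 d.p. → 3 s.f.; 162.1656 − 3.02 = 159.1456, limited to 2 d.p. → 5 s.f.
Carrying full precision, 59.5337 ÷ 159.1456 = 0.374083229445…; keep min(3, 5) = 3 s.f.
Rounded to 3 significant figures: 0.374.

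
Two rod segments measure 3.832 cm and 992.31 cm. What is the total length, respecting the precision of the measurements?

996.14 cm

3.832 cm + 992.31 cm = 996.142 cm.
Addition/subtraction keeps the fewest decimal places: 3.832 → 3 decimal places, 992.31 → 2 decimal places; limit is 2.
Rounded to 2 decimal places: 996.14 cm.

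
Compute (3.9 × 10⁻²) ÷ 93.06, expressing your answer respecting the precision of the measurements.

(3.9 × 10⁻²) ÷ 93.06 = 0.000419084461638…
Multiplication/division keeps the fewest significant figures: 3.9 × 10⁻² → 2 s.f., 93.06 → 4 s.f.; limit is 2.
Rounded to 2 significant figures: 4.2 × 10⁻⁴.

4.2 × 10⁻⁴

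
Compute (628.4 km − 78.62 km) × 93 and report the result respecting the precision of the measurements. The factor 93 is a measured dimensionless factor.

628.4 km − 78.62 km = 549.78 km; the difference is limited to 1 decimal place (4 s.f.).
Carrying full precision, 549.78 × 93 = 51129.54 km; 93 has 2 s.f., so the result keeps min(4, 2) = 2 s.f.
Rounded to 2 significant figures: 5.1 × 10⁴ km.

5.1 × 10⁴ km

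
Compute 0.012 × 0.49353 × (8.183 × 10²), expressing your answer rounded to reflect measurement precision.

4.8

0.012 × 0.49353 × (8.183 × 10²) = 4.846267188
Multiplication/division keeps the fewest significant figures: 0.012 → 2 s.f., 0.49353 → 5 s.f., 8.183 × 10² → 4 s.f.; limit is 2.
Rounded to 2 significant figures: 4.8.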